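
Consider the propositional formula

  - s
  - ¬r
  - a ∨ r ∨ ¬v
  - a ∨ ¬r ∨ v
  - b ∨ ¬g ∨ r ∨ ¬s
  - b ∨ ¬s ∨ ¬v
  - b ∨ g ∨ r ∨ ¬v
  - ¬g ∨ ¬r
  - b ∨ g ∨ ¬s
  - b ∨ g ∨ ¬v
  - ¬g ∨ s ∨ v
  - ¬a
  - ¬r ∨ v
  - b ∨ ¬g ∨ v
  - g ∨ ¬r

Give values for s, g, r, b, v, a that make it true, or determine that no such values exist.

s = True, g = True, r = False, b = True, v = False, a = False

Unit clause (s) forces s = True.
Unit clause (¬r) forces r = False.
Unit clause (¬a) forces a = False.
In (a ∨ r ∨ ¬v) only ¬v is left, so v = False.
Set g = True.
  then (b ∨ ¬g ∨ r ∨ ¬s) forces b = True.
All clauses satisfied.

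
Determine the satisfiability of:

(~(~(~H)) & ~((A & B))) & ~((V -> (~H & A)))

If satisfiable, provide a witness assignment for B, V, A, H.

B = True, V = True, A = False, H = False

  ~(~(~H)) & ~((A & B)) = True
    ~(~(~H)) = True
      ~(~H) = False
        ~H = True
    ~((A & B)) = True
      A & B = False
  ~((V -> (~H & A))) = True
    V -> (~H & A) = False
      ~H & A = False
        ~H = True
Both conjuncts True, so the formula holds.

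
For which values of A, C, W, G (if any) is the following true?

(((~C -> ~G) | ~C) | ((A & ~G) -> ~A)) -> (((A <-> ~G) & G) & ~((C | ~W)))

A = False, C = False, W = True, G = True

  (((~C -> ~G) | ~C) | ((A & ~G) -> ~A)) -> (((A <-> ~G) & G) & ~((C | ~W))) = True
    ((~C -> ~G) | ~C) | ((A & ~G) -> ~A) = True
      (~C -> ~G) | ~C = True
        ~C -> ~G = False
          ~C = True
          ~G = False
        ~C = True
      (A & ~G) -> ~A = True
        A & ~G = False
          ~G = False
        ~A = True
    ((A <-> ~G) & G) & ~((C | ~W)) = True
      (A <-> ~G) & G = True
        A <-> ~G = True
          ~G = False
      ~((C | ~W)) = True
        C | ~W = False
          ~W = False
The formula evaluates to True.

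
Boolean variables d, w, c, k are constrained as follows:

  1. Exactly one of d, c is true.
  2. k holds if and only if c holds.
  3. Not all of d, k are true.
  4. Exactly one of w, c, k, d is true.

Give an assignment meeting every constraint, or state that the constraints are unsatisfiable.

d = True, w = False, c = False, k = False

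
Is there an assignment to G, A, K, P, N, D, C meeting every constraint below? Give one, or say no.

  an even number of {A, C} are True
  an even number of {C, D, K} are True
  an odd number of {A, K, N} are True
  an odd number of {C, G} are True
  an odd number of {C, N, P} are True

G: True, A: False, K: False, P: False, N: True, D: False, C: False

{A, C}: 0 true → even ✓
{C, D, K}: 0 true → even ✓
{A, K, N}: 1 true → odd ✓
{C, G}: 1 true → odd ✓
{C, N, P}: 1 true → odd ✓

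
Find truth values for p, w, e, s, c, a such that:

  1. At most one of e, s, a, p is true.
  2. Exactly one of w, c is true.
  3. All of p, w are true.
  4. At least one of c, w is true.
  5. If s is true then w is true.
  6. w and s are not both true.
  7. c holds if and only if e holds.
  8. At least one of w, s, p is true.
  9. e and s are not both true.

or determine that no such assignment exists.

p: True; w: True; e: False; s: False; c: False; a: False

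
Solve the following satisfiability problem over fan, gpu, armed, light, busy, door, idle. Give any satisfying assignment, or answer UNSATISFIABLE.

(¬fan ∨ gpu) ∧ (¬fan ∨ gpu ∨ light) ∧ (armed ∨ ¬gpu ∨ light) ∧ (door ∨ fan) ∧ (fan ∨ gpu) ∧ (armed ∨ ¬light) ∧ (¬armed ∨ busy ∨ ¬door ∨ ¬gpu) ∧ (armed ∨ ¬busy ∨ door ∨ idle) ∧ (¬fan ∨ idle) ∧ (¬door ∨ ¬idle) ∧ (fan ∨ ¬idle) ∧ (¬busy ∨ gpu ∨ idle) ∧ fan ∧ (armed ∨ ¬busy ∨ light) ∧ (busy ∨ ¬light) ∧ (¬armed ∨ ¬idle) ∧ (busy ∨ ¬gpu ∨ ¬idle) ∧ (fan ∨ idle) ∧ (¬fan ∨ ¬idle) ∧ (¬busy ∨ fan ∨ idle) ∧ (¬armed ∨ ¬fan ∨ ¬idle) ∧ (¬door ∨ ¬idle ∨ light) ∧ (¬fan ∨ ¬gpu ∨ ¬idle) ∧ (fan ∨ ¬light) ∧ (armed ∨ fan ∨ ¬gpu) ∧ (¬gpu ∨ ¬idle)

UNSATISFIABLE

Case fan = True:
  (¬fan ∨ gpu) forces gpu = True.
  (¬fan ∨ idle) forces idle = True.
  Clause (¬fan ∨ ¬idle) is falsified — contradiction.
Case fan = False:
  Clause (fan) is falsified — contradiction.
Both cases fail, so the formula is unsatisfiable.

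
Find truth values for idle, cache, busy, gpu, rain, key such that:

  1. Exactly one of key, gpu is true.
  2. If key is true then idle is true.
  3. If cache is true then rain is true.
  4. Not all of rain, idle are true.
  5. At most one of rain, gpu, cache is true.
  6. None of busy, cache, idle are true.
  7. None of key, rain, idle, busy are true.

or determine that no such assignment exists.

idle: False, cache: False, busy: False, gpu: True, rain: False, key: False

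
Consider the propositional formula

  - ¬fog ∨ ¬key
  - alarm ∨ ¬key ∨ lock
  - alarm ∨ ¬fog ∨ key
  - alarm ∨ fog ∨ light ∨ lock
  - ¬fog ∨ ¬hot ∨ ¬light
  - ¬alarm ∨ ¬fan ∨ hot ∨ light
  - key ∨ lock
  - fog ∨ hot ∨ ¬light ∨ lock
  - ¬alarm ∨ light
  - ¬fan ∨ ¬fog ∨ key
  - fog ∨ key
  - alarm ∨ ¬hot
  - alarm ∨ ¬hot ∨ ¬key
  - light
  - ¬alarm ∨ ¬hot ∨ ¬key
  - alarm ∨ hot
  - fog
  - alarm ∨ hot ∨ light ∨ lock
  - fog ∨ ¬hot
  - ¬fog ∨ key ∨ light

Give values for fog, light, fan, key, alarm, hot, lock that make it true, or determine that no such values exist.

fog = True, light = True, fan = False, key = False, alarm = True, hot = False, lock = True

Unit clause (light) forces light = True.
Unit clause (fog) forces fog = True.
In (¬fog ∨ ¬key) only ¬key is left, so key = False.
In (alarm ∨ ¬fog ∨ key) only alarm is left, so alarm = True.
In (¬fog ∨ ¬hot ∨ ¬light) only ¬hot is left, so hot = False.
In (key ∨ lock) only lock is left, so lock = True.
In (¬fan ∨ ¬fog ∨ key) only ¬fan is left, so fan = False.
All clauses satisfied.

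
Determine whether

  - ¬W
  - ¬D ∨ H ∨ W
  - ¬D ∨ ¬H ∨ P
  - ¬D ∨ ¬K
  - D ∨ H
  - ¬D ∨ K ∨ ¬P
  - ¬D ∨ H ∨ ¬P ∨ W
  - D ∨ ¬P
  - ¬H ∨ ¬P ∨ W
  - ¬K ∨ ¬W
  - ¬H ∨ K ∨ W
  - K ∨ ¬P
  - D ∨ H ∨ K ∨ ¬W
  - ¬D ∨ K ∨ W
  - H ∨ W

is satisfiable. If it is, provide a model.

Unit clause (¬W) forces W = False.
In (H ∨ W) only H is left, so H = True.
In (¬H ∨ ¬P ∨ W) only ¬P is left, so P = False.
In (¬H ∨ K ∨ W) only K is left, so K = True.
In (¬D ∨ ¬H ∨ P) only ¬D is left, so D = False.
All clauses satisfied.

W = False, K = True, D = False, H = True, P = False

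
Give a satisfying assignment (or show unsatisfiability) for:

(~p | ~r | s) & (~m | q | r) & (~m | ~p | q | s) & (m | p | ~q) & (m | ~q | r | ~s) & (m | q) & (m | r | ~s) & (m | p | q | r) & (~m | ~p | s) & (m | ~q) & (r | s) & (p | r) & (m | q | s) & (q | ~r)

q = True, r = True, m = True, s = True, p = True

Try q = False:
  (m | q) forces m = True.
  (~m | q | r) forces r = True.
  clause (q | ~r) is falsified — backtrack.
So q = True.
  then (m | ~q) forces m = True.
Set r = True.
Set s = True.
Set p = True.
All clauses satisfied.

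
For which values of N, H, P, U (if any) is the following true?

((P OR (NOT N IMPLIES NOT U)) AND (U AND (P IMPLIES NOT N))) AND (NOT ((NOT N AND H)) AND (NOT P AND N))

N: True; H: False; P: False; U: True

  (P OR (NOT N IMPLIES NOT U)) AND (U AND (P IMPLIES NOT N)) = True
    P OR (NOT N IMPLIES NOT U) = True
      NOT N IMPLIES NOT U = True
        NOT N = False
        NOT U = False
    U AND (P IMPLIES NOT N) = True
      P IMPLIES NOT N = True
        NOT N = False
  NOT ((NOT N AND H)) AND (NOT P AND N) = True
    NOT ((NOT N AND H)) = True
      NOT N AND H = False
        NOT N = False
    NOT P AND N = True
      NOT P = True
Both conjuncts True, so the formula holds.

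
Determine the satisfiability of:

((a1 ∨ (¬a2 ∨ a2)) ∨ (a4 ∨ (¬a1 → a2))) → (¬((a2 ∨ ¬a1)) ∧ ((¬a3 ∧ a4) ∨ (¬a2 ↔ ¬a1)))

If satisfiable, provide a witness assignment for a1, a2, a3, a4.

a1=T; a2=F; a3=F; a4=T

  ((a1 ∨ (¬a2 ∨ a2)) ∨ (a4 ∨ (¬a1 → a2))) → (¬((a2 ∨ ¬a1)) ∧ ((¬a3 ∧ a4) ∨ (¬a2 ↔ ¬a1))) = True
    (a1 ∨ (¬a2 ∨ a2)) ∨ (a4 ∨ (¬a1 → a2)) = True
      a1 ∨ (¬a2 ∨ a2) = True
        ¬a2 ∨ a2 = True
          ¬a2 = True
      a4 ∨ (¬a1 → a2) = True
        ¬a1 → a2 = True
          ¬a1 = False
    ¬((a2 ∨ ¬a1)) ∧ ((¬a3 ∧ a4) ∨ (¬a2 ↔ ¬a1)) = True
      ¬((a2 ∨ ¬a1)) = True
        a2 ∨ ¬a1 = False
          ¬a1 = False
      (¬a3 ∧ a4) ∨ (¬a2 ↔ ¬a1) = True
        ¬a3 ∧ a4 = True
          ¬a3 = True
        ¬a2 ↔ ¬a1 = False
          ¬a2 = True
          ¬a1 = False
The formula evaluates to True.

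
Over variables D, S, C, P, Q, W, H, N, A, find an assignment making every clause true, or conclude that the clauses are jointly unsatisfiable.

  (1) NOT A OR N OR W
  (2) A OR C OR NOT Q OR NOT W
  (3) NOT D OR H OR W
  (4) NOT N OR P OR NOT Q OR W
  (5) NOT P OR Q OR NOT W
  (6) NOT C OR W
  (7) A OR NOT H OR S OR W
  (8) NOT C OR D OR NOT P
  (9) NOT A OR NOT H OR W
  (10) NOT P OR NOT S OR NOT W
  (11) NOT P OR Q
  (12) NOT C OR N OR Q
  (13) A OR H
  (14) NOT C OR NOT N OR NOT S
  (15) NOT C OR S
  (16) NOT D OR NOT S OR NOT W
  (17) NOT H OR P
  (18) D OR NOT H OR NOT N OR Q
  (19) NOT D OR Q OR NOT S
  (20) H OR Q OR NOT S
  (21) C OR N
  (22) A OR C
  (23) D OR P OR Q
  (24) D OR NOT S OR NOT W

D=F; S=F; C=F; P=T; Q=T; W=T; H=F; N=T; A=T

Set D = False.
Set S = False.
  then (NOT C OR S) forces C = False.
  then (C OR N) forces N = True.
  then (A OR C) forces A = True.
Set P = True.
  then (NOT P OR Q) forces Q = True.
Set W = True.
Set H = False.
All clauses satisfied.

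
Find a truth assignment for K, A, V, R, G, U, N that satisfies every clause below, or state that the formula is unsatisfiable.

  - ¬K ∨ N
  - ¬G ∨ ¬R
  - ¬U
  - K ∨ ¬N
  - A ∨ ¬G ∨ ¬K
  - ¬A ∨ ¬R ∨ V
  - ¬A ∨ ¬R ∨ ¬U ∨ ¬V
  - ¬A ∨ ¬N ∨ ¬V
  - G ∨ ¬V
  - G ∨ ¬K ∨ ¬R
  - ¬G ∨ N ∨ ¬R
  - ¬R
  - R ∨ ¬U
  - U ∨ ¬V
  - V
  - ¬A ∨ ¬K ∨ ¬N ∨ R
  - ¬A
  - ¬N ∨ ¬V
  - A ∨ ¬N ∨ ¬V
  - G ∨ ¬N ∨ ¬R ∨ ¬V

Case V = True:
  (¬U) forces U = False.
  Clause (U ∨ ¬V) is falsified — contradiction.
Case V = False:
  Clause (V) is falsified — contradiction.
Both cases fail, so the formula is unsatisfiable.

The formula is unsatisfiable.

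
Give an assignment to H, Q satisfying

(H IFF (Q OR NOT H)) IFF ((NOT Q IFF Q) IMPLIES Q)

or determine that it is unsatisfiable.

H=T, Q=T

  (H IFF (Q OR NOT H)) IFF ((NOT Q IFF Q) IMPLIES Q) = True
    H IFF (Q OR NOT H) = True
      Q OR NOT H = True
        NOT H = False
    (NOT Q IFF Q) IMPLIES Q = True
      NOT Q IFF Q = False
        NOT Q = False
The formula evaluates to True.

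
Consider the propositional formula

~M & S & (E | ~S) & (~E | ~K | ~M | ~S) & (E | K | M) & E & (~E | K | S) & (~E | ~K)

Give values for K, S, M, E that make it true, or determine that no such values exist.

Unit clause (~M) forces M = False.
Unit clause (S) forces S = True.
In (E | ~S) only E is left, so E = True.
In (~E | ~K) only ~K is left, so K = False.
Check each clause:
  (~M): ~M holds.
  (S): S holds.
  (E | ~S): E holds.
  (~E | ~K | ~M | ~S): ~K holds.
  (E | K | M): E holds.
  (E): E holds.
  (~E | K | S): S holds.
  (~E | ~K): ~K holds.
All clauses satisfied.

K = False, S = True, M = False, E = True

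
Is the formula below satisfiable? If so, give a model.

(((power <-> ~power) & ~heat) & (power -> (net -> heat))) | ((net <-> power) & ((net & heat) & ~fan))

net: True, heat: True, fan: False, power: True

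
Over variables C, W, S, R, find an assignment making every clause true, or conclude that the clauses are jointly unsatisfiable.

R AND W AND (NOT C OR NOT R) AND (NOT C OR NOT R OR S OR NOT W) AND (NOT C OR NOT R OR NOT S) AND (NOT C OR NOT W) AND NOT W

Unsatisfiable — no assignment works.

Case W = True:
  Clause (NOT W) is falsified — contradiction.
Case W = False:
  Clause (W) is falsified — contradiction.
Both cases fail, so the formula is unsatisfiable.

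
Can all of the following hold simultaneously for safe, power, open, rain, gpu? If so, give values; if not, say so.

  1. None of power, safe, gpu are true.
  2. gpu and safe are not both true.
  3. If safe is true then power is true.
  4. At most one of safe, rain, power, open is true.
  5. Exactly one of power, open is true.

safe=F, power=F, open=T, rain=F, gpu=F

  (1) {power, safe, gpu}: 0 true — none ✓
  (2) gpu=F, safe=F — not both ✓
  (3) safe=F ⇒ power: vacuous ✓
  (4) {safe, rain, power, open}: 1 true — at most one ✓
  (5) {power, open}: 1 true — exactly one ✓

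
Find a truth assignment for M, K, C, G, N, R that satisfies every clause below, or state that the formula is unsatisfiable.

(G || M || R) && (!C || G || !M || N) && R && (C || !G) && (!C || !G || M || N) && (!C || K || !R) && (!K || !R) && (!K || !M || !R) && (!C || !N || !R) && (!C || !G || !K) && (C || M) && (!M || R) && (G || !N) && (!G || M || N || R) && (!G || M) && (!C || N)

M = True, K = False, C = False, G = False, N = False, R = True

Unit clause (R) forces R = True.
In (!K || !R) only !K is left, so K = False.
In (!C || K || !R) only !C is left, so C = False.
In (C || M) only M is left, so M = True.
In (C || !G) only !G is left, so G = False.
In (G || !N) only !N is left, so N = False.
All clauses satisfied.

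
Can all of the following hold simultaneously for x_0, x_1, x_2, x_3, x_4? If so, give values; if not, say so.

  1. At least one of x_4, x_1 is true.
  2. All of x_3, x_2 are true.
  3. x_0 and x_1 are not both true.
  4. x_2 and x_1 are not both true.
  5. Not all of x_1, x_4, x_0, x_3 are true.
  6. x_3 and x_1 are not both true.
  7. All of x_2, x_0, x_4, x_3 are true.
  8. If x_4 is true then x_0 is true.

x_0 = True; x_1 = False; x_2 = True; x_3 = True; x_4 = True

  (1) {x_4, x_1}: 1 true — at least one ✓
  (2) {x_3, x_2}: all 2 true ✓
  (3) x_0=T, x_1=F — not both ✓
  (4) x_2=T, x_1=F — not both ✓
  (5) {x_1, x_4, x_0, x_3}: 3/4 true — not all ✓
  (6) x_3=T, x_1=F — not both ✓
  (7) {x_2, x_0, x_4, x_3}: all 4 true ✓
  (8) x_4=T ⇒ x_0: T ✓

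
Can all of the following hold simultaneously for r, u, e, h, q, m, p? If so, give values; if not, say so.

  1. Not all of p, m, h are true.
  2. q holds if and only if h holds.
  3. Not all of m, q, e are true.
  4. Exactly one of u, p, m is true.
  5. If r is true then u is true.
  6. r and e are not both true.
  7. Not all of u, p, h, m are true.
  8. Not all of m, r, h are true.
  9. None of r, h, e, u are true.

r = False; u = False; e = False; h = False; q = False; m = False; p = True

  (1) {p, m, h}: 1/3 true — not all ✓
  (2) q=F, h=F — same ✓
  (3) {m, q, e}: 0/3 true — not all ✓
  (4) {u, p, m}: 1 true — exactly one ✓
  (5) r=F ⇒ u: vacuous ✓
  (6) r=F, e=F — not both ✓
  (7) {u, p, h, m}: 1/4 true — not all ✓
  (8) {m, r, h}: 0/3 true — not all ✓
  (9) {r, h, e, u}: 0 true — none ✓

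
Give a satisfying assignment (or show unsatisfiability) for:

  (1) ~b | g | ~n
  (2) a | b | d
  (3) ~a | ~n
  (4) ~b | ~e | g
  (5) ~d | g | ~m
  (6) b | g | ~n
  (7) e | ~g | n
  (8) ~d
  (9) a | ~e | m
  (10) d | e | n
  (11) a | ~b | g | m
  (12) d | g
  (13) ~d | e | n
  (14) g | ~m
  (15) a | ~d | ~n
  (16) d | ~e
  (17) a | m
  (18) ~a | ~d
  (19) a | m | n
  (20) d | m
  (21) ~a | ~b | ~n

Unit clause (~d) forces d = False.
In (d | g) only g is left, so g = True.
In (d | ~e) only ~e is left, so e = False.
In (d | m) only m is left, so m = True.
In (e | ~g | n) only n is left, so n = True.
In (~a | ~n) only ~a is left, so a = False.
In (a | b | d) only b is left, so b = True.
All clauses satisfied.

d: False, e: False, g: True, a: False, n: True, m: True, b: True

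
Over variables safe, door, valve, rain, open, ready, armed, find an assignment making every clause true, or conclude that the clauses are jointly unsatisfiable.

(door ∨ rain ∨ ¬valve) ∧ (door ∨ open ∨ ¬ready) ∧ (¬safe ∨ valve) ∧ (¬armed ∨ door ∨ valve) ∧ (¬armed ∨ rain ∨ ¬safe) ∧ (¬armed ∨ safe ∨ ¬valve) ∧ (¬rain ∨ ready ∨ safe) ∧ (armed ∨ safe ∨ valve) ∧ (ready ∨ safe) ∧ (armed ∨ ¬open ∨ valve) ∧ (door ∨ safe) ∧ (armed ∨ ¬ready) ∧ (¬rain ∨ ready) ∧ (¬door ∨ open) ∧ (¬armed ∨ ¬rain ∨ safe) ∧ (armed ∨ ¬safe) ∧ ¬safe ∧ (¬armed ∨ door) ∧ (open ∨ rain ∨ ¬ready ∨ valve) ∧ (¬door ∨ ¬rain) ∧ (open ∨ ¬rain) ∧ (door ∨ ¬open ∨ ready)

Unit clause (¬safe) forces safe = False.
In (ready ∨ safe) only ready is left, so ready = True.
In (door ∨ safe) only door is left, so door = True.
In (armed ∨ ¬ready) only armed is left, so armed = True.
In (¬door ∨ open) only open is left, so open = True.
In (¬armed ∨ ¬rain ∨ safe) only ¬rain is left, so rain = False.
In (¬armed ∨ safe ∨ ¬valve) only ¬valve is left, so valve = False.
All clauses satisfied.

safe = False, door = True, valve = False, rain = False, open = True, ready = True, armed = True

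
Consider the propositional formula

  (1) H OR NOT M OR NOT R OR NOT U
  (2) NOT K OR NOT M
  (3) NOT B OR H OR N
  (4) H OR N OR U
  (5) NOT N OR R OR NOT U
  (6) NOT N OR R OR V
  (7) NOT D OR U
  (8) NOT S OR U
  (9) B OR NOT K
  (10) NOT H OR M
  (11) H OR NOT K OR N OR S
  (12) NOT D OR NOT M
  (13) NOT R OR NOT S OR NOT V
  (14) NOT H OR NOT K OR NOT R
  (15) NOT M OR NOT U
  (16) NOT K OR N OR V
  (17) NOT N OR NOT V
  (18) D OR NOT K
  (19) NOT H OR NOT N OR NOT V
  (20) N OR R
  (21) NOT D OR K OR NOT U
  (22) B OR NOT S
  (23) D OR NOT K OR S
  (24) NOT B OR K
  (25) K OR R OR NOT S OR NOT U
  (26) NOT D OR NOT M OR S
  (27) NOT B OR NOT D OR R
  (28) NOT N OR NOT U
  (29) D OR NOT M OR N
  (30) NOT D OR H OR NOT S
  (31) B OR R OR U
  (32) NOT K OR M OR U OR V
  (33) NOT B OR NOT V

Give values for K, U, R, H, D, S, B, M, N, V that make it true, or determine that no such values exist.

K = False; U = False; R = True; H = False; D = False; S = False; B = False; M = True; N = True; V = False

Set K = False.
  then (NOT B OR K) forces B = False.
  then (B OR NOT S) forces S = False.
Set U = False.
  then (NOT D OR U) forces D = False.
  then (B OR R OR U) forces R = True.
Set H = False.
  then (H OR N OR U) forces N = True.
  then (NOT N OR NOT V) forces V = False.
Set M = True.
All clauses satisfied.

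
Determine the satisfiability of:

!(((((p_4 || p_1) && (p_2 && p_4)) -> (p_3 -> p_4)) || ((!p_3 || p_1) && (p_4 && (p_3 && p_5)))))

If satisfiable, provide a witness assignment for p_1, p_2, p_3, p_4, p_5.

UNSATISFIABLE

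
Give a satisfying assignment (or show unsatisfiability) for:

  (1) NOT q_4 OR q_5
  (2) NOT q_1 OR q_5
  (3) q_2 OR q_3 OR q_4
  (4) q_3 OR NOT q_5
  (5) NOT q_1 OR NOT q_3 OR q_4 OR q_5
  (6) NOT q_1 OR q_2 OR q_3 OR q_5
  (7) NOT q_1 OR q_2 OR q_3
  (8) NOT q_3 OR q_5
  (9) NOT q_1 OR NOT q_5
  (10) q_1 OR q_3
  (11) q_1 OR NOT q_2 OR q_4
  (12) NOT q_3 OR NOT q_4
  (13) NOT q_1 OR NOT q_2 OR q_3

q_1 = False; q_2 = False; q_3 = True; q_4 = False; q_5 = True

Try q_1 = True:
  (NOT q_1 OR q_5) forces q_5 = True.
  clause (NOT q_1 OR NOT q_5) is falsified — backtrack.
So q_1 = False.
  then (q_1 OR q_3) forces q_3 = True.
  then (NOT q_3 OR NOT q_4) forces q_4 = False.
  then (NOT q_3 OR q_5) forces q_5 = True.
  then (q_1 OR NOT q_2 OR q_4) forces q_2 = False.
All clauses satisfied.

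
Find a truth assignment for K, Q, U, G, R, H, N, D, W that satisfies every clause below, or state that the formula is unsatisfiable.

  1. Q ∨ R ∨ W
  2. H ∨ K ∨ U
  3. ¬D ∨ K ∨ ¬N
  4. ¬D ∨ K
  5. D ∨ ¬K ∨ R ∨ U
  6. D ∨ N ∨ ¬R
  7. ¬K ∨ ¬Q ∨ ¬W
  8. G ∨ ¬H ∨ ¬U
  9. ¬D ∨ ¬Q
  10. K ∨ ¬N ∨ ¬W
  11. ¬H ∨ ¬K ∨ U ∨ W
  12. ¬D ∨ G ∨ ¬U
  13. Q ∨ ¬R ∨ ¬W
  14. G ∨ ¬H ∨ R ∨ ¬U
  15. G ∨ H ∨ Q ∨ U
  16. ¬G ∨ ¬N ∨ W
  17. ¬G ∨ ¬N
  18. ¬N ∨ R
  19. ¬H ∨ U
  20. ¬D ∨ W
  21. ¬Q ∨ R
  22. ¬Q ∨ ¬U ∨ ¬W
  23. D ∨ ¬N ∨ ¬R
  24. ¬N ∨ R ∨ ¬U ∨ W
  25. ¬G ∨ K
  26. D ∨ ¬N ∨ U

Set K = False.
  then (¬D ∨ K) forces D = False.
  then (¬G ∨ K) forces G = False.
Try Q = True:
  (¬Q ∨ R) forces R = True.
  (D ∨ N ∨ ¬R) forces N = True.
  clause (D ∨ ¬N ∨ ¬R) is falsified — backtrack.
So Q = False.
Set U = True.
  then (G ∨ ¬H ∨ ¬U) forces H = False.
Set R = False.
  then (Q ∨ R ∨ W) forces W = True.
  then (K ∨ ¬N ∨ ¬W) forces N = False.
All clauses satisfied.

K = False, Q = False, U = True, G = False, R = False, H = False, N = False, D = False, W = True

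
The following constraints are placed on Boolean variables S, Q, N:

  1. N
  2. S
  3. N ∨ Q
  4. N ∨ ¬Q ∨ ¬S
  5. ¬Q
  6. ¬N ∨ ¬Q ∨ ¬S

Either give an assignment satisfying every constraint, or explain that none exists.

Unit clause (N) forces N = True.
Unit clause (S) forces S = True.
Unit clause (¬Q) forces Q = False.
All clauses satisfied.

S=T, Q=F, N=T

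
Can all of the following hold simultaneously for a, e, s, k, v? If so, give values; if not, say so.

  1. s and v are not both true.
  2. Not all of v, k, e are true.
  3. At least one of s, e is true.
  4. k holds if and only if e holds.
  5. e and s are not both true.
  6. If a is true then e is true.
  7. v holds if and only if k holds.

a = False, e = False, s = True, k = False, v = False

  (1) s=T, v=F — not both ✓
  (2) {v, k, e}: 0/3 true — not all ✓
  (3) {s, e}: 1 true — at least one ✓
  (4) k=F, e=F — same ✓
  (5) e=F, s=T — not both ✓
  (6) a=F ⇒ e: vacuous ✓
  (7) v=F, k=F — same ✓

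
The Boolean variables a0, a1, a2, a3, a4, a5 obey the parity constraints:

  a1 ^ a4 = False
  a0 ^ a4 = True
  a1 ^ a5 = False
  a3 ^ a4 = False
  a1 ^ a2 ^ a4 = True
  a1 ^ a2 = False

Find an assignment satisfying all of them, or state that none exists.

a0 = False, a1 = True, a2 = True, a3 = True, a4 = True, a5 = True

a1 ^ a4 = T ^ T = False ✓
a0 ^ a4 = F ^ T = True ✓
a1 ^ a5 = T ^ T = False ✓
a3 ^ a4 = T ^ T = False ✓
a1 ^ a2 ^ a4 = T ^ T ^ T = True ✓
a1 ^ a2 = T ^ T = False ✓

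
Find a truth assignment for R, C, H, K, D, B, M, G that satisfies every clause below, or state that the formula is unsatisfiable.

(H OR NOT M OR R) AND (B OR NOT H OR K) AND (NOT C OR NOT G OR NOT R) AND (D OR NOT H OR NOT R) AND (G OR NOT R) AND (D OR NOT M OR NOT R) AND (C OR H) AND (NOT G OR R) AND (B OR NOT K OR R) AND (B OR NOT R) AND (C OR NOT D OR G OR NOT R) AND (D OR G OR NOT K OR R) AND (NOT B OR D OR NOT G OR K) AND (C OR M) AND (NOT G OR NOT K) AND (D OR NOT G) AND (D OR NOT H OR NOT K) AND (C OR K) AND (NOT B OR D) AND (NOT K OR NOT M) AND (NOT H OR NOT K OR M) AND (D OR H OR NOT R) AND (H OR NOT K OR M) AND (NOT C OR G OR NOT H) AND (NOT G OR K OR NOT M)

R = False, C = True, H = False, K = False, D = True, B = True, M = False, G = False

Set R = False.
  then (NOT G OR R) forces G = False.
Set C = True.
  then (NOT C OR G OR NOT H) forces H = False.
  then (H OR NOT M OR R) forces M = False.
  then (H OR NOT K OR M) forces K = False.
Set D = True.
Set B = True.
All clauses satisfied.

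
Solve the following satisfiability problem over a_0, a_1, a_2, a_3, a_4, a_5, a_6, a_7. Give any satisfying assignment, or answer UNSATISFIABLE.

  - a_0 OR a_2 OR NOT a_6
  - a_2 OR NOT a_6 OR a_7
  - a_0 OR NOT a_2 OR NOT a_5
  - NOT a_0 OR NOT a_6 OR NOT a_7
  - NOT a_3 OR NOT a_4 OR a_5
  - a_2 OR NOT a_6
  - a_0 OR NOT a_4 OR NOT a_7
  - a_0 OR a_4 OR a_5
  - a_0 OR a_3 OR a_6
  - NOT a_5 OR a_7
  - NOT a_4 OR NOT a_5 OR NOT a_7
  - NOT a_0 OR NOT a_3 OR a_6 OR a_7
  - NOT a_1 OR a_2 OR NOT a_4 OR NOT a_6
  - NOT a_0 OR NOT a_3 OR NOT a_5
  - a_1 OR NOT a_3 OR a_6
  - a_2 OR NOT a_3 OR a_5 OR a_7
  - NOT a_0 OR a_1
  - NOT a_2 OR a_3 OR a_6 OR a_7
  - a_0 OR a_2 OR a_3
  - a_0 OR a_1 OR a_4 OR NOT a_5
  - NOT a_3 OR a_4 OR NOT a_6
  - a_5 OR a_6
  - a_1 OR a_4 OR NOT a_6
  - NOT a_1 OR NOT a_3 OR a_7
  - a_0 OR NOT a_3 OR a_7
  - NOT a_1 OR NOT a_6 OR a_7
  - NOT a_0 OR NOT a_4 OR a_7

a_0: False, a_1: True, a_2: False, a_3: True, a_4: False, a_5: True, a_6: False, a_7: True

Set a_0 = False.
Set a_1 = True.
Set a_2 = False.
  then (a_0 OR a_2 OR NOT a_6) forces a_6 = False.
  then (a_0 OR a_3 OR a_6) forces a_3 = True.
  then (a_5 OR a_6) forces a_5 = True.
  then (NOT a_1 OR NOT a_3 OR a_7) forces a_7 = True.
  then (a_0 OR NOT a_4 OR NOT a_7) forces a_4 = False.
All clauses satisfied.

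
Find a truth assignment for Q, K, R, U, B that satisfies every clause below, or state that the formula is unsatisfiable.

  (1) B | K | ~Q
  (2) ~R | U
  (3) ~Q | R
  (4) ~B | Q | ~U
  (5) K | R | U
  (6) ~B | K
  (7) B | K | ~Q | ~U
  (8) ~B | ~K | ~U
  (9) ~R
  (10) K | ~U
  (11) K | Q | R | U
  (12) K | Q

Unit clause (~R) forces R = False.
In (~Q | R) only ~Q is left, so Q = False.
In (K | Q) only K is left, so K = True.
Set U = True.
  then (~B | Q | ~U) forces B = False.
All clauses satisfied.

Q = False; K = True; R = False; U = True; B = False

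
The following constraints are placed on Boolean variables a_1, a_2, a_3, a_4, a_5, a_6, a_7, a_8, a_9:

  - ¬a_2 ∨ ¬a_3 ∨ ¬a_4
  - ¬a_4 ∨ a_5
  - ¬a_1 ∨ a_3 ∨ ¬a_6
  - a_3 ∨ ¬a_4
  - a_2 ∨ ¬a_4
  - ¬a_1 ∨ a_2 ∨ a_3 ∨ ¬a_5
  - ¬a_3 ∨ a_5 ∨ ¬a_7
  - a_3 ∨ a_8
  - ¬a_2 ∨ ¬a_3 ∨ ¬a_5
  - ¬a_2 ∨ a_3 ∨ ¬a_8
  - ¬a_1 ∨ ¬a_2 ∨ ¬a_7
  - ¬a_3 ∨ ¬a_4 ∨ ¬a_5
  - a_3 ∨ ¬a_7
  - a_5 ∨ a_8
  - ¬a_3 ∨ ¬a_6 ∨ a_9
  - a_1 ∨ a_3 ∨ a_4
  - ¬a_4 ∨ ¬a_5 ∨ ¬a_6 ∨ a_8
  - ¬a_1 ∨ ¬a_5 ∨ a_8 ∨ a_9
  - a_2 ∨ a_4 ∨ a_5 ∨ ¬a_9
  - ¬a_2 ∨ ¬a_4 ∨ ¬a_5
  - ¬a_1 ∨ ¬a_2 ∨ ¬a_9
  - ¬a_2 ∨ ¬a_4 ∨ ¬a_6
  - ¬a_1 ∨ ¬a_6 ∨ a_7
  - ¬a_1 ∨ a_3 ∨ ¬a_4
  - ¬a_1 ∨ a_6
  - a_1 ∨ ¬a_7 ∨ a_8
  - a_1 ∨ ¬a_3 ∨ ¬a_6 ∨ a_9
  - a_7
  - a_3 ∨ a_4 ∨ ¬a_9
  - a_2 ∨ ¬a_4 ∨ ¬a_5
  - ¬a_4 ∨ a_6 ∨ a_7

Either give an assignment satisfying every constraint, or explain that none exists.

a_1: False, a_2: False, a_3: True, a_4: False, a_5: True, a_6: False, a_7: True, a_8: True, a_9: False

Unit clause (a_7) forces a_7 = True.
In (a_3 ∨ ¬a_7) only a_3 is left, so a_3 = True.
In (¬a_3 ∨ a_5 ∨ ¬a_7) only a_5 is left, so a_5 = True.
In (¬a_2 ∨ ¬a_3 ∨ ¬a_5) only ¬a_2 is left, so a_2 = False.
In (¬a_3 ∨ ¬a_4 ∨ ¬a_5) only ¬a_4 is left, so a_4 = False.
Set a_1 = False.
  then (a_1 ∨ ¬a_7 ∨ a_8) forces a_8 = True.
Set a_6 = False.
Set a_9 = False.
All clauses satisfied.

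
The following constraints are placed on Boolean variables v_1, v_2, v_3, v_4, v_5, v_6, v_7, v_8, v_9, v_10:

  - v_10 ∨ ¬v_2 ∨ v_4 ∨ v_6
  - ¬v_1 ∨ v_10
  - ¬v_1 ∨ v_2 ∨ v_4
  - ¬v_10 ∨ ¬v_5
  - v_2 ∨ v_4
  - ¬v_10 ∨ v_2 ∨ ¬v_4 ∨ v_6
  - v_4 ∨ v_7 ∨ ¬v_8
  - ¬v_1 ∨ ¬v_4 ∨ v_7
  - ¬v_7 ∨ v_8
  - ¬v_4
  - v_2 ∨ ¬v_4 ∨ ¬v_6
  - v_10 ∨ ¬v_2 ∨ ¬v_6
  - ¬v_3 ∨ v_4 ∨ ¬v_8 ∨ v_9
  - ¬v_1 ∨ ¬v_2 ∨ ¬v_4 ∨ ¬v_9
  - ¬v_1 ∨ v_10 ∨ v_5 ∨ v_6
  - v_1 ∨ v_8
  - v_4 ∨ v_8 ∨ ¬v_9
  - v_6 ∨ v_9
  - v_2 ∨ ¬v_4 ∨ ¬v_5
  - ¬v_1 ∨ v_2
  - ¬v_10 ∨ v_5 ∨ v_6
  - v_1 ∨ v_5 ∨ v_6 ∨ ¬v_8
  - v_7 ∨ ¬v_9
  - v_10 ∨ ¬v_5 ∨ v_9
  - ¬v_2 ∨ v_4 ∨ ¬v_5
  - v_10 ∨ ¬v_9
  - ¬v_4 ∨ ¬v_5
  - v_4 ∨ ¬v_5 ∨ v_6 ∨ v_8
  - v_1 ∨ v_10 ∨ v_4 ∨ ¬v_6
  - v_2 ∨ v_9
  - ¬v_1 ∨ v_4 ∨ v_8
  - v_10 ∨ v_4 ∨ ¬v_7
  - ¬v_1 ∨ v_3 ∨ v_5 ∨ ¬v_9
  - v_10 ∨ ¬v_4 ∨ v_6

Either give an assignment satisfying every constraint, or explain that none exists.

Unit clause (¬v_4) forces v_4 = False.
In (v_2 ∨ v_4) only v_2 is left, so v_2 = True.
In (¬v_2 ∨ v_4 ∨ ¬v_5) only ¬v_5 is left, so v_5 = False.
Set v_1 = False.
  then (v_1 ∨ v_8) forces v_8 = True.
  then (v_1 ∨ v_5 ∨ v_6 ∨ ¬v_8) forces v_6 = True.
  then (v_1 ∨ v_10 ∨ v_4 ∨ ¬v_6) forces v_10 = True.
  then (v_4 ∨ v_7 ∨ ¬v_8) forces v_7 = True.
Set v_3 = False.
Set v_9 = False.
All clauses satisfied.

v_1 = False, v_2 = True, v_3 = False, v_4 = False, v_5 = False, v_6 = True, v_7 = True, v_8 = True, v_9 = False, v_10 = True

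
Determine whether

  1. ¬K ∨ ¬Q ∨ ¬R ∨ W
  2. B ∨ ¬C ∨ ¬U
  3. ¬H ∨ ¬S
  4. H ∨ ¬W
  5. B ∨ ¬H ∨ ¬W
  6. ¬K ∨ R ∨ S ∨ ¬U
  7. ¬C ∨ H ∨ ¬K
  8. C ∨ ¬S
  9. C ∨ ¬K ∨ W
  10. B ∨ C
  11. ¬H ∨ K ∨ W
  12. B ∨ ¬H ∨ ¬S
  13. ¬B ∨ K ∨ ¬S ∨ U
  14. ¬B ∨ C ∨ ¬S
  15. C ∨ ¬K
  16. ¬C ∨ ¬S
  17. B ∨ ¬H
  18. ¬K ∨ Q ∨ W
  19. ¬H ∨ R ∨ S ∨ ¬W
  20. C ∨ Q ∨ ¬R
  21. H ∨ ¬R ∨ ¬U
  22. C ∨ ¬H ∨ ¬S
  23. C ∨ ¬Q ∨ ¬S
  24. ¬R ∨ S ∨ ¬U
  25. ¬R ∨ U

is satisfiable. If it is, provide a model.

Q = False, U = True, C = True, K = False, H = False, B = True, R = False, S = False, W = False

Set Q = False.
Set U = True.
Set C = True.
  then (B ∨ ¬C ∨ ¬U) forces B = True.
  then (¬C ∨ ¬S) forces S = False.
  then (¬R ∨ S ∨ ¬U) forces R = False.
  then (¬K ∨ R ∨ S ∨ ¬U) forces K = False.
Try H = True:
  (¬H ∨ K ∨ W) forces W = True.
  clause (¬H ∨ R ∨ S ∨ ¬W) is falsified — backtrack.
So H = False.
  then (H ∨ ¬W) forces W = False.
All clauses satisfied.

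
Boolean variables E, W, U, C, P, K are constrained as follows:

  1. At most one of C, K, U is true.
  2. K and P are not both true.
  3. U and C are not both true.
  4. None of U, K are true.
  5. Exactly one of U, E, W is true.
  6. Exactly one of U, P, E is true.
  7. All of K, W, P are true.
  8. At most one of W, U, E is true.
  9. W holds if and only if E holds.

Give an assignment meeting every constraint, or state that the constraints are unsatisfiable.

UNSATISFIABLE

Case K = True:
  Constraint (4) is violated (K=T) — contradiction.
Case K = False:
  Constraint (7) is violated (K=F) — contradiction.
Both cases fail — unsatisfiable.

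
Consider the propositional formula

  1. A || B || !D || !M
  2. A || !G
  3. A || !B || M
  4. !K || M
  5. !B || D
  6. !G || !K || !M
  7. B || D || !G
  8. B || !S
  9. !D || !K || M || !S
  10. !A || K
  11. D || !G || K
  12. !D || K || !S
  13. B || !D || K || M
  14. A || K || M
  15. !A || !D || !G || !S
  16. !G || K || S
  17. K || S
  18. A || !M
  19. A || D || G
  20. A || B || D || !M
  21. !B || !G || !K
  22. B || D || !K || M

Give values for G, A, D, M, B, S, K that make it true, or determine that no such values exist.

G = False, A = True, D = True, M = True, B = False, S = False, K = True

Try G = True:
  (A || !G) forces A = True.
  (!A || K) forces K = True.
  (!K || M) forces M = True.
  clause (!G || !K || !M) is falsified — backtrack.
So G = False.
Set A = True.
  then (!A || K) forces K = True.
  then (!K || M) forces M = True.
Set D = True.
Set B = False.
  then (B || !S) forces S = False.
All clauses satisfied.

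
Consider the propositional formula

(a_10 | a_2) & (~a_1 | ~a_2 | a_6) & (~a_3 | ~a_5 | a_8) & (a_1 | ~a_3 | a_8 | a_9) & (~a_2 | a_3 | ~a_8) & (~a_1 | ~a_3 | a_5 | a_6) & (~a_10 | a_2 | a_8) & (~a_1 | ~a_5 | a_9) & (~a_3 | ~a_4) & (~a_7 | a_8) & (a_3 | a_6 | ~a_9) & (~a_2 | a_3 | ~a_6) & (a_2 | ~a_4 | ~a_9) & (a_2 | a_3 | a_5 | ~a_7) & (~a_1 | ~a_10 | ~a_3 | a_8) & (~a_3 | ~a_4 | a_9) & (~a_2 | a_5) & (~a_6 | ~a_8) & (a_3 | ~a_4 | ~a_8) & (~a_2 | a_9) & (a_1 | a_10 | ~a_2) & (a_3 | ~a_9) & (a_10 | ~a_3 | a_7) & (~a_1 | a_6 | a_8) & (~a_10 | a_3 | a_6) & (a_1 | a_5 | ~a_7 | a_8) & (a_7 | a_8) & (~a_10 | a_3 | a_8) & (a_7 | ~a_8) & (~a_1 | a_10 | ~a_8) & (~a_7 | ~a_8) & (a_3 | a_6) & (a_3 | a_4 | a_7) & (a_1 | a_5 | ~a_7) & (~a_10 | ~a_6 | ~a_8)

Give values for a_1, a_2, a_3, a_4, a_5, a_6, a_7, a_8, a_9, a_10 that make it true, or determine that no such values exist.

Unsatisfiable — no assignment works.

Case a_7 = True:
  (~a_7 | a_8) forces a_8 = True.
  Clause (~a_7 | ~a_8) is falsified — contradiction.
Case a_7 = False:
  (a_7 | a_8) forces a_8 = True.
  Clause (a_7 | ~a_8) is falsified — contradiction.
Both cases fail, so the formula is unsatisfiable.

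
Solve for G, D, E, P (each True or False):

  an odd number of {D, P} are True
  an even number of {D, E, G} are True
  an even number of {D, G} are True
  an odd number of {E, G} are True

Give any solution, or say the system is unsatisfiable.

G = True; D = True; E = False; P = False

{D, P}: 1 true → odd ✓
{D, E, G}: 2 true → even ✓
{D, G}: 2 true → even ✓
{E, G}: 1 true → odd ✓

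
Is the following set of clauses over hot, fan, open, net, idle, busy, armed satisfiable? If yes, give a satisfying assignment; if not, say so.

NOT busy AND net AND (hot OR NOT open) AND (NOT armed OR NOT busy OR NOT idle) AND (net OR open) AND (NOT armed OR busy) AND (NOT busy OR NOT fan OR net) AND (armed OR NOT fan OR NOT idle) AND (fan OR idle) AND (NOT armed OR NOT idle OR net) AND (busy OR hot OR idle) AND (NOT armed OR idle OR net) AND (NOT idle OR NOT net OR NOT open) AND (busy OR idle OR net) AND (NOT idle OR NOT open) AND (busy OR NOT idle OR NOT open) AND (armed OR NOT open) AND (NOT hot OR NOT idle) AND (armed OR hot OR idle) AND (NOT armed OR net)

hot = False, fan = False, open = False, net = True, idle = True, busy = False, armed = False

Unit clause (NOT busy) forces busy = False.
Unit clause (net) forces net = True.
In (NOT armed OR busy) only NOT armed is left, so armed = False.
In (armed OR NOT open) only NOT open is left, so open = False.
Set hot = False.
  then (busy OR hot OR idle) forces idle = True.
  then (armed OR NOT fan OR NOT idle) forces fan = False.
All clauses satisfied.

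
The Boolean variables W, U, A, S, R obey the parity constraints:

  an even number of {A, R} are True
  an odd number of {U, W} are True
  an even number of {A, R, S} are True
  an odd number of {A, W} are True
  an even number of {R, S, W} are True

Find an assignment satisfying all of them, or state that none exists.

No satisfying assignment exists.

Adding constraints 3, 4, 5 mod 2: every variable appears an even number of times on the left, so the left side is 0.
But the right sides sum to 1 (mod 2). 0 ≠ 1 — the system is inconsistent.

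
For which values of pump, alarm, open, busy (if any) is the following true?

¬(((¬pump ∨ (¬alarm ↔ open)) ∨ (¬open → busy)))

pump = True, alarm = False, open = False, busy = False

  ¬(((¬pump ∨ (¬alarm ↔ open)) ∨ (¬open → busy))) = True
    (¬pump ∨ (¬alarm ↔ open)) ∨ (¬open → busy) = False
      ¬pump ∨ (¬alarm ↔ open) = False
        ¬pump = False
        ¬alarm ↔ open = False
          ¬alarm = True
      ¬open → busy = False
        ¬open = True
The formula evaluates to True.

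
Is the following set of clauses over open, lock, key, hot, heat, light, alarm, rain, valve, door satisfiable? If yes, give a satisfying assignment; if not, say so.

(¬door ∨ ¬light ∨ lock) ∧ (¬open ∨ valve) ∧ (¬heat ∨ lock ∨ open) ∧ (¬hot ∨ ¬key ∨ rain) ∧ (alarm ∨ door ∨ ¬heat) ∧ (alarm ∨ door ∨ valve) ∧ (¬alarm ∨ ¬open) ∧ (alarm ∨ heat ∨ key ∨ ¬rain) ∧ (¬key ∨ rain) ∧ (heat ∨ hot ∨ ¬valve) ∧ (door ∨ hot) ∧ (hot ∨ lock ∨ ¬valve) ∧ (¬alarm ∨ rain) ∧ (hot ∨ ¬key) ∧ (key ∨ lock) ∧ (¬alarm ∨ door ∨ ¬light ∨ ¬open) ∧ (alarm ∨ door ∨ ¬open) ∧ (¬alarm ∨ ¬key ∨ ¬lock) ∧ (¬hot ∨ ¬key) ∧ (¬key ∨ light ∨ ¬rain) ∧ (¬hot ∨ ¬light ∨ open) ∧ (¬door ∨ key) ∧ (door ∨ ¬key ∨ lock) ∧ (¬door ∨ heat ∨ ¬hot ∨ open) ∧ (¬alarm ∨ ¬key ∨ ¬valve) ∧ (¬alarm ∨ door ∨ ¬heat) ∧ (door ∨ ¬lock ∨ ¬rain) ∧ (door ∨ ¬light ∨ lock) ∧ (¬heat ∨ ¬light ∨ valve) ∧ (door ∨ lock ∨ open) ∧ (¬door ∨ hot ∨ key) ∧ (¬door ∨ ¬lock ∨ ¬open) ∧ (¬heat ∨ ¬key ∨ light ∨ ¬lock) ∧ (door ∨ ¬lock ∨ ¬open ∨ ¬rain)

Set open = False.
Set lock = True.
Try key = True:
  (¬key ∨ rain) forces rain = True.
  (hot ∨ ¬key) forces hot = True.
  clause (¬hot ∨ ¬key) is falsified — backtrack.
So key = False.
  then (¬door ∨ key) forces door = False.
  then (door ∨ ¬lock ∨ ¬rain) forces rain = False.
  then (door ∨ hot) forces hot = True.
  then (¬alarm ∨ rain) forces alarm = False.
  then (¬hot ∨ ¬light ∨ open) forces light = False.
  then (alarm ∨ door ∨ ¬heat) forces heat = False.
  then (alarm ∨ door ∨ valve) forces valve = True.
All clauses satisfied.

open: False, lock: True, key: False, hot: True, heat: False, light: False, alarm: False, rain: False, valve: True, door: False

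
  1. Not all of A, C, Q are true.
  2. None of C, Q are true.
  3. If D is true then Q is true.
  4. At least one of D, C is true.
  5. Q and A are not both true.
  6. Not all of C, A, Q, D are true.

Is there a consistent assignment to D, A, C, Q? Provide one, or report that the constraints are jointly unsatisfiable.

The formula is unsatisfiable.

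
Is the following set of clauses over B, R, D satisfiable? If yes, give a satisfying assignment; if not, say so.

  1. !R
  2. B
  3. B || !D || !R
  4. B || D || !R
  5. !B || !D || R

B: True, R: False, D: False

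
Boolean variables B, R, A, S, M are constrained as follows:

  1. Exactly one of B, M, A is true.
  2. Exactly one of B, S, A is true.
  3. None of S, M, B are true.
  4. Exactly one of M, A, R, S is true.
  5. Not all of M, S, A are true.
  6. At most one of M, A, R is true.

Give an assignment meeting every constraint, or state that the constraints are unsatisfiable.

B=F; R=F; A=T; S=F; M=F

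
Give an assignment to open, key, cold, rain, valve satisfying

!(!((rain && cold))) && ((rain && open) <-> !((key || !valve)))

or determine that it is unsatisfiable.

open = False; key = False; cold = True; rain = True; valve = False

  !(!((rain && cold))) = True
    !((rain && cold)) = False
      rain && cold = True
  (rain && open) <-> !((key || !valve)) = True
    rain && open = False
    !((key || !valve)) = False
      key || !valve = True
        !valve = True
Both conjuncts True, so the formula holds.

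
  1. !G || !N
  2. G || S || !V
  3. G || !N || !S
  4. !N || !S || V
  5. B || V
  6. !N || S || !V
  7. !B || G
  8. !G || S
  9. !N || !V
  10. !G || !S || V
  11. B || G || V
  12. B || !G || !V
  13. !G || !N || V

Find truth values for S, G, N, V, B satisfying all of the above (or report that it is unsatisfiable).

S = True, G = True, N = False, V = True, B = True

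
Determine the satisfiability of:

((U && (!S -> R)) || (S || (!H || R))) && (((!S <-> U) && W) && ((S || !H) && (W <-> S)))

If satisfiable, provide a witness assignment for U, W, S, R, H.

U: False, W: True, S: True, R: False, H: True

  (U && (!S -> R)) || (S || (!H || R)) = True
    U && (!S -> R) = False
      !S -> R = True
        !S = False
    S || (!H || R) = True
      !H || R = False
        !H = False
  ((!S <-> U) && W) && ((S || !H) && (W <-> S)) = True
    (!S <-> U) && W = True
      !S <-> U = True
        !S = False
    (S || !H) && (W <-> S) = True
      S || !H = True
        !H = False
      W <-> S = True
Both conjuncts True, so the formula holds.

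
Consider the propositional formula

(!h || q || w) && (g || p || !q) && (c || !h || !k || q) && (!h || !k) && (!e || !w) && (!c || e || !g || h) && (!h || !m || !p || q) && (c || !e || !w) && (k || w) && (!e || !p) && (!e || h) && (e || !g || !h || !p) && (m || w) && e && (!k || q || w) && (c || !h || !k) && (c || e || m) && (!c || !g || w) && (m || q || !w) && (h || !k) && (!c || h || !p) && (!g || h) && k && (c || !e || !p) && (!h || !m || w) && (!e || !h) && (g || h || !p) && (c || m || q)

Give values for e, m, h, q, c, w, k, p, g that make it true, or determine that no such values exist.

Case k = True:
  (!h || !k) forces h = False.
  Clause (h || !k) is falsified — contradiction.
Case k = False:
  Clause (k) is falsified — contradiction.
Both cases fail, so the formula is unsatisfiable.

Unsatisfiable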